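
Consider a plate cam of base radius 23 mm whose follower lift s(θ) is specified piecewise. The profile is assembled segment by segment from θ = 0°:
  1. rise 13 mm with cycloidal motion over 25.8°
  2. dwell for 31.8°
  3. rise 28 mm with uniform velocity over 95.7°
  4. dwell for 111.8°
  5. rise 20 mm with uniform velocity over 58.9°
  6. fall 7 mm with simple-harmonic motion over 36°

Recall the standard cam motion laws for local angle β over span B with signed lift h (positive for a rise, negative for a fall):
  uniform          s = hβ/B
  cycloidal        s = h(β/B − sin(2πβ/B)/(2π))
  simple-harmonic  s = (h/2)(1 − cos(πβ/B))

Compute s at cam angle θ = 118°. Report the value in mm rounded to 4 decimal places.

seg 1 [0°–25.8°] cycloidal, h=13: full span → s += 13 → s = 13.0000
seg 2 [25.8°–57.6°] dwell: s stays 13.0000
seg 3 [57.6°–153.3°] uniform, h=28: θ=118° here. β=60.4, B=95.7. 28·60.4/95.7 = 17.6719 → s = 30.6719

30.6719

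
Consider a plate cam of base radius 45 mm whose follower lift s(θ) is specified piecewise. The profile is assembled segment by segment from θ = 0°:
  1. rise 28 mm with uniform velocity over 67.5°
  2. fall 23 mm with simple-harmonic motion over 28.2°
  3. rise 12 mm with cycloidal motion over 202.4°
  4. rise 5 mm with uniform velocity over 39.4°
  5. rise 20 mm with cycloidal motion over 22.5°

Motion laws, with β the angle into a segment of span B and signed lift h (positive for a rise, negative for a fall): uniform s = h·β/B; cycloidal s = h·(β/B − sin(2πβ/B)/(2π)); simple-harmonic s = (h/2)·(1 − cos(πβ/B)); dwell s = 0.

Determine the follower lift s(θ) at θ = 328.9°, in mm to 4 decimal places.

seg 1 [0°–67.5°] uniform, h=28: full span → s += 28 → s = 28.0000
seg 2 [67.5°–95.7°] simple-harmonic, h=-23: full span → s += -23 → s = 5.0000
seg 3 [95.7°–298.1°] cycloidal, h=12: full span → s += 12 → s = 17.0000
seg 4 [298.1°–337.5°] uniform, h=5: θ=328.9° here. β=30.8, B=39.4. 5·30.8/39.4 = 3.9086 → s = 20.9086

20.9086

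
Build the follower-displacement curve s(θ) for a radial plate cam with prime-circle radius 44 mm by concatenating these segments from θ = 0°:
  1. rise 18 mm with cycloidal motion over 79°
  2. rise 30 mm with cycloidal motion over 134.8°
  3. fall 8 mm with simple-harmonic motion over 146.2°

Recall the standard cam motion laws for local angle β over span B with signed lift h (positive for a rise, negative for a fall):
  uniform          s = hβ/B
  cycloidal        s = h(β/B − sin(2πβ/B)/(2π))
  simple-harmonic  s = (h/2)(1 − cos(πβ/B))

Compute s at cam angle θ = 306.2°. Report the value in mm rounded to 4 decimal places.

seg 1 [0°–79°] cycloidal, h=18: full span → s += 18 → s = 18.0000
seg 2 [79°–213.8°] cycloidal, h=30: full span → s += 30 → s = 48.0000
seg 3 [213.8°–360°] simple-harmonic, h=-8: θ=306.2° here. β=92.4, B=146.2. -8/2·(1 − cos(π·0.6320)) = -5.6118 → s = 42.3882

42.3882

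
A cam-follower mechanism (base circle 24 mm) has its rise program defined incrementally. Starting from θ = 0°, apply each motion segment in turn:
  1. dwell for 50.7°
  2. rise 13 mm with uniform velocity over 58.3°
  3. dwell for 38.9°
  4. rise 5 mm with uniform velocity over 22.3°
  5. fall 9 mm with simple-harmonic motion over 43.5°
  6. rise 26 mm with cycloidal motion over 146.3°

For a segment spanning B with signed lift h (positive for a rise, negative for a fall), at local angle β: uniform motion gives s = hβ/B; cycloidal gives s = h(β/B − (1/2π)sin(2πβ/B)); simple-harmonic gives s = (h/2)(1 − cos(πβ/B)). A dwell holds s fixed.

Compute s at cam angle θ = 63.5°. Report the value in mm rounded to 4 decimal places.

seg 1 [0°–50.7°] dwell: s stays 0.0000
seg 2 [50.7°–109°] uniform, h=13: θ=63.5° here. β=12.8, B=58.3. 13·12.8/58.3 = 2.8542 → s = 2.8542

2.8542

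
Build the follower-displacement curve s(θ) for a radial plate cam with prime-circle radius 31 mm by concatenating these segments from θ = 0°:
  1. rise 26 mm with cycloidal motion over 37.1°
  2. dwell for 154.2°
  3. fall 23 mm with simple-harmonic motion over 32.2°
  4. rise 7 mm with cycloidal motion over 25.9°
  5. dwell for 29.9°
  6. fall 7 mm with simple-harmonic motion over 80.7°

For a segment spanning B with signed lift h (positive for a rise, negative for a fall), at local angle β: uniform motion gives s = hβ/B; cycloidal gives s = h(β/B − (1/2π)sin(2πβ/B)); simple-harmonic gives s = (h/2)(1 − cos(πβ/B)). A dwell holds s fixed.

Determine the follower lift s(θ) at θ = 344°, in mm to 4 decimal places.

seg 1 [0°–37.1°] cycloidal, h=26: full span → s += 26 → s = 26.0000
seg 2 [37.1°–191.3°] dwell: s stays 26.0000
seg 3 [191.3°–223.5°] simple-harmonic, h=-23: full span → s += -23 → s = 3.0000
seg 4 [223.5°–249.4°] cycloidal, h=7: full span → s += 7 → s = 10.0000
seg 5 [249.4°–279.3°] dwell: s stays 10.0000
seg 6 [279.3°–360°] simple-harmonic, h=-7: θ=344° here. β=64.7, B=80.7. -7/2·(1 − cos(π·0.8017)) = -6.3427 → s = 3.6573

3.6573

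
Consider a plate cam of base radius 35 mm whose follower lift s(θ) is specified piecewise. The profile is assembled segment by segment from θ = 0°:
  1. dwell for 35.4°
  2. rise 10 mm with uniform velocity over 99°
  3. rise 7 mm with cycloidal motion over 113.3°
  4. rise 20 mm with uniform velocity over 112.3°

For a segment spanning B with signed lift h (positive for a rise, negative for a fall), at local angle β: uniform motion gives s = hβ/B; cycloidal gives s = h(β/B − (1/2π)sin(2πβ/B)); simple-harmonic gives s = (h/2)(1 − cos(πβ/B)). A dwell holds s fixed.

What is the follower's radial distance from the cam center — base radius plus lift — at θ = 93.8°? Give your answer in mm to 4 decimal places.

seg 1 [0°–35.4°] dwell: s stays 0.0000
seg 2 [35.4°–134.4°] uniform, h=10: θ=93.8° here. β=58.4, B=99. 10·58.4/99 = 5.8990 → s = 5.8990
radial distance = base radius + s = 35 + 5.8990 = 40.8990

40.8990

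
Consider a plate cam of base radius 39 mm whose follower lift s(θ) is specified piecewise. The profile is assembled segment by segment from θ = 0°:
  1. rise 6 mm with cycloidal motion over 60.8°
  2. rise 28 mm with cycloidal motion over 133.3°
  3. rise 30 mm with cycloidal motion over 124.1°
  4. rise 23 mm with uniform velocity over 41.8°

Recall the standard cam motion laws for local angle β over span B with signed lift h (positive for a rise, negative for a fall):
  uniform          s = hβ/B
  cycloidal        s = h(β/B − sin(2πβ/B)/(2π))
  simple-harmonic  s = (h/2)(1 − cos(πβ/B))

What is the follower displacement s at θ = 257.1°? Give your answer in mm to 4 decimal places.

seg 1 [0°–60.8°] cycloidal, h=6: full span → s += 6 → s = 6.0000
seg 2 [60.8°–194.1°] cycloidal, h=28: full span → s += 28 → s = 34.0000
seg 3 [194.1°–318.2°] cycloidal, h=30: θ=257.1° here. β=63, B=124.1. 30·(0.5077 − sin(2π·0.5077)/(2π)) = 15.4592 → s = 49.4592

49.4592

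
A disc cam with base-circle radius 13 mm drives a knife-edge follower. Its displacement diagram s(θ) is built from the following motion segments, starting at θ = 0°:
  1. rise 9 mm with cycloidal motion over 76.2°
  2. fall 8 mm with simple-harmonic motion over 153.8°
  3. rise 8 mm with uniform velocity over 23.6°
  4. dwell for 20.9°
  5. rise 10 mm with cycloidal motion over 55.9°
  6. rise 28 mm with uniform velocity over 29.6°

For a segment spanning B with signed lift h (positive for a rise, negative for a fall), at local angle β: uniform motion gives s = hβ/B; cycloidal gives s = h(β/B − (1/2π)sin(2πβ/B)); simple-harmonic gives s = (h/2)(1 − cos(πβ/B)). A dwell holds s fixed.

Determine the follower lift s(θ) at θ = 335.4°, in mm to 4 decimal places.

seg 1 [0°–76.2°] cycloidal, h=9: full span → s += 9 → s = 9.0000
seg 2 [76.2°–230°] simple-harmonic, h=-8: full span → s += -8 → s = 1.0000
seg 3 [230°–253.6°] uniform, h=8: full span → s += 8 → s = 9.0000
seg 4 [253.6°–274.5°] dwell: s stays 9.0000
seg 5 [274.5°–330.4°] cycloidal, h=10: full span → s += 10 → s = 19.0000
seg 6 [330.4°–360°] uniform, h=28: θ=335.4° here. β=5, B=29.6. 28·5/29.6 = 4.7297 → s = 23.7297

23.7297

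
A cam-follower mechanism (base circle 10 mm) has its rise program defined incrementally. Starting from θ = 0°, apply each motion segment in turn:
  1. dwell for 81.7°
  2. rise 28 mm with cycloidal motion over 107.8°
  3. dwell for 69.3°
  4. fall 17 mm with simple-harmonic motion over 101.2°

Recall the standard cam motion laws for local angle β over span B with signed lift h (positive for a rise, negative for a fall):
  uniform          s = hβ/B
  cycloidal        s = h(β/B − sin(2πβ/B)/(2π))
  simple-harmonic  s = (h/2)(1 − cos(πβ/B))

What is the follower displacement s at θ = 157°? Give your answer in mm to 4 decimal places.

seg 1 [0°–81.7°] dwell: s stays 0.0000
seg 2 [81.7°–189.5°] cycloidal, h=28: θ=157° here. β=75.3, B=107.8. 28·(0.6985 − sin(2π·0.6985)/(2π)) = 23.7836 → s = 23.7836

23.7836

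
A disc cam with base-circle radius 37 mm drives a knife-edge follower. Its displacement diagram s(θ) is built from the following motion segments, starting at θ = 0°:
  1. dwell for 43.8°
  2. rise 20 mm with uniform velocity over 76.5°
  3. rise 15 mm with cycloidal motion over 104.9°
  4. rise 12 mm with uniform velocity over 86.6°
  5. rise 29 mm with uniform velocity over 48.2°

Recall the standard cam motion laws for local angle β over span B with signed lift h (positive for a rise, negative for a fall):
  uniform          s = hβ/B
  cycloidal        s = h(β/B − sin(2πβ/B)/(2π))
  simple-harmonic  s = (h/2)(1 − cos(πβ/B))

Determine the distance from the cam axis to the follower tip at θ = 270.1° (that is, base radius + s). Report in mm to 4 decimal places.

seg 1 [0°–43.8°] dwell: s stays 0.0000
seg 2 [43.8°–120.3°] uniform, h=20: full span → s += 20 → s = 20.0000
seg 3 [120.3°–225.2°] cycloidal, h=15: full span → s += 15 → s = 35.0000
seg 4 [225.2°–311.8°] uniform, h=12: θ=270.1° here. β=44.9, B=86.6. 12·44.9/86.6 = 6.2217 → s = 41.2217
radial distance = base radius + s = 37 + 41.2217 = 78.2217

78.2217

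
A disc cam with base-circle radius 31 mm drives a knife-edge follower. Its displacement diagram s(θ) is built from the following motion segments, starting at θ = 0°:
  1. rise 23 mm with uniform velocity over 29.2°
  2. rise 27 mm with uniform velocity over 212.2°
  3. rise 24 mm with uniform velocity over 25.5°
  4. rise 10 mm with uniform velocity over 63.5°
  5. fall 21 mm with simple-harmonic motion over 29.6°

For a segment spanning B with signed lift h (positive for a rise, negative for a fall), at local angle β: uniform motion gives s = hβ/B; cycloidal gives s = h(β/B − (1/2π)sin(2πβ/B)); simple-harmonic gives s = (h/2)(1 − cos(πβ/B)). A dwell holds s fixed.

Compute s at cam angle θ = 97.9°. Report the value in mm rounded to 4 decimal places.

seg 1 [0°–29.2°] uniform, h=23: full span → s += 23 → s = 23.0000
seg 2 [29.2°–241.4°] uniform, h=27: θ=97.9° here. β=68.7, B=212.2. 27·68.7/212.2 = 8.7413 → s = 31.7413

31.7413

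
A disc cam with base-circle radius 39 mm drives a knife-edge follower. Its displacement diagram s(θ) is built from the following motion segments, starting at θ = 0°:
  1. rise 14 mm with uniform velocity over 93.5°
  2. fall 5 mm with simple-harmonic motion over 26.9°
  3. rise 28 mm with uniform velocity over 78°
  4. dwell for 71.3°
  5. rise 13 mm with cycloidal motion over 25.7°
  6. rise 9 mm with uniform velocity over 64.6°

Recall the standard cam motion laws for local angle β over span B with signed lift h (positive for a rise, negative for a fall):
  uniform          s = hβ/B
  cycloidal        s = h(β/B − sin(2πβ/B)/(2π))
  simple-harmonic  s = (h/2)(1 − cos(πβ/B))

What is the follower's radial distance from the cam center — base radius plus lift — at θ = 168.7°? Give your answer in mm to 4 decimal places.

seg 1 [0°–93.5°] uniform, h=14: full span → s += 14 → s = 14.0000
seg 2 [93.5°–120.4°] simple-harmonic, h=-5: full span → s += -5 → s = 9.0000
seg 3 [120.4°–198.4°] uniform, h=28: θ=168.7° here. β=48.3, B=78. 28·48.3/78 = 17.3385 → s = 26.3385
radial distance = base radius + s = 39 + 26.3385 = 65.3385

65.3385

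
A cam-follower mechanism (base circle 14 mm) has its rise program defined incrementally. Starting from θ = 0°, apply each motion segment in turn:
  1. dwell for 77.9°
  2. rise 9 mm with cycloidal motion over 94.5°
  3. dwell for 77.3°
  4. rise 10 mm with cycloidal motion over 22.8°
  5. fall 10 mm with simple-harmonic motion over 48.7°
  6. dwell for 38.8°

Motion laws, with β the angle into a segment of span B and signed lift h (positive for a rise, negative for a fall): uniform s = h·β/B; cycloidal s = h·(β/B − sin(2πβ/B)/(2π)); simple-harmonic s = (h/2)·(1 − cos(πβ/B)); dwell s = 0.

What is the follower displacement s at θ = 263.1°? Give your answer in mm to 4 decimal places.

seg 1 [0°–77.9°] dwell: s stays 0.0000
seg 2 [77.9°–172.4°] cycloidal, h=9: full span → s += 9 → s = 9.0000
seg 3 [172.4°–249.7°] dwell: s stays 9.0000
seg 4 [249.7°–272.5°] cycloidal, h=10: θ=263.1° here. β=13.4, B=22.8. 10·(0.5877 − sin(2π·0.5877)/(2π)) = 6.7106 → s = 15.7106

15.7106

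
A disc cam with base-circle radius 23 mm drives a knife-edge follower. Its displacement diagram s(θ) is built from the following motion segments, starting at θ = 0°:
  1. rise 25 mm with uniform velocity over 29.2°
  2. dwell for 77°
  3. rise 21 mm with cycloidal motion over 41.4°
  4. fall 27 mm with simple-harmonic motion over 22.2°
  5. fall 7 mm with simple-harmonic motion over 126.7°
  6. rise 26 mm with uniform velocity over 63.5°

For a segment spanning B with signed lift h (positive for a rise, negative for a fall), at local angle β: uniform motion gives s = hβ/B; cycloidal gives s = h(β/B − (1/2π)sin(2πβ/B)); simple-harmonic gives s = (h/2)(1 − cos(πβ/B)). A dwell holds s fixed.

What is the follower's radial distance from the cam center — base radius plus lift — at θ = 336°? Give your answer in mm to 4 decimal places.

seg 1 [0°–29.2°] uniform, h=25: full span → s += 25 → s = 25.0000
seg 2 [29.2°–106.2°] dwell: s stays 25.0000
seg 3 [106.2°–147.6°] cycloidal, h=21: full span → s += 21 → s = 46.0000
seg 4 [147.6°–169.8°] simple-harmonic, h=-27: full span → s += -27 → s = 19.0000
seg 5 [169.8°–296.5°] simple-harmonic, h=-7: full span → s += -7 → s = 12.0000
seg 6 [296.5°–360°] uniform, h=26: θ=336° here. β=39.5, B=63.5. 26·39.5/63.5 = 16.1732 → s = 28.1732
radial distance = base radius + s = 23 + 28.1732 = 51.1732

51.1732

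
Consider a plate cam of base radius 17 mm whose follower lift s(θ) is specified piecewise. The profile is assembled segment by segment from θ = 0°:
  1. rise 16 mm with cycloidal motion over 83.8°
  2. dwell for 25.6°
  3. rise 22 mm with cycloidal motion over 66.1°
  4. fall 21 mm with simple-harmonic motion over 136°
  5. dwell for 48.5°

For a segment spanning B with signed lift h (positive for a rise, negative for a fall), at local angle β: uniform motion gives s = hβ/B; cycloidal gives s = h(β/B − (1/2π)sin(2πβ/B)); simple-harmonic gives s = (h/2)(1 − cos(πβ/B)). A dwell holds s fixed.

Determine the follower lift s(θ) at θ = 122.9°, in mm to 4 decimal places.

seg 1 [0°–83.8°] cycloidal, h=16: full span → s += 16 → s = 16.0000
seg 2 [83.8°–109.4°] dwell: s stays 16.0000
seg 3 [109.4°–175.5°] cycloidal, h=22: θ=122.9° here. β=13.5, B=66.1. 22·(0.2042 − sin(2π·0.2042)/(2π)) = 1.1355 → s = 17.1355

17.1355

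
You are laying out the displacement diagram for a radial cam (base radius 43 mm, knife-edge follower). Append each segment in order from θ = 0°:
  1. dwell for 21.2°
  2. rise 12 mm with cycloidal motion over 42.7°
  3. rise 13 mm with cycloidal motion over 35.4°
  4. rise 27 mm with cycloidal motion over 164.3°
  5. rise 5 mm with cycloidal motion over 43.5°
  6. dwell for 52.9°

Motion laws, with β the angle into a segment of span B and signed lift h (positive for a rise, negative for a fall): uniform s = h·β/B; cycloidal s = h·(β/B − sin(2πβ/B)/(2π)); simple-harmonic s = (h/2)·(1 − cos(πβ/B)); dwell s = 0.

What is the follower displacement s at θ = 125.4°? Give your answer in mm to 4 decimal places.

seg 1 [0°–21.2°] dwell: s stays 0.0000
seg 2 [21.2°–63.9°] cycloidal, h=12: full span → s += 12 → s = 12.0000
seg 3 [63.9°–99.3°] cycloidal, h=13: full span → s += 13 → s = 25.0000
seg 4 [99.3°–263.6°] cycloidal, h=27: θ=125.4° here. β=26.1, B=164.3. 27·(0.1589 − sin(2π·0.1589)/(2π)) = 0.6775 → s = 25.6775

25.6775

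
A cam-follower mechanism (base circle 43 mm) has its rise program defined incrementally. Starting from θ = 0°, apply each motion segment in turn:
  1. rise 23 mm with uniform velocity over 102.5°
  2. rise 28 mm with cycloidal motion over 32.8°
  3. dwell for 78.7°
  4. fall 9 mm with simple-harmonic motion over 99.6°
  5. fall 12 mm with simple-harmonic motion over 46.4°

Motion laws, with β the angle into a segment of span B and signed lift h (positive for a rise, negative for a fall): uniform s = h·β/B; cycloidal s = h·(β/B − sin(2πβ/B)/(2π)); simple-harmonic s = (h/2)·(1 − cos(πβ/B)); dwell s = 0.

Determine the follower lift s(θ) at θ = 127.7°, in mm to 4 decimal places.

seg 1 [0°–102.5°] uniform, h=23: full span → s += 23 → s = 23.0000
seg 2 [102.5°–135.3°] cycloidal, h=28: θ=127.7° here. β=25.2, B=32.8. 28·(0.7683 − sin(2π·0.7683)/(2π)) = 25.9391 → s = 48.9391

48.9391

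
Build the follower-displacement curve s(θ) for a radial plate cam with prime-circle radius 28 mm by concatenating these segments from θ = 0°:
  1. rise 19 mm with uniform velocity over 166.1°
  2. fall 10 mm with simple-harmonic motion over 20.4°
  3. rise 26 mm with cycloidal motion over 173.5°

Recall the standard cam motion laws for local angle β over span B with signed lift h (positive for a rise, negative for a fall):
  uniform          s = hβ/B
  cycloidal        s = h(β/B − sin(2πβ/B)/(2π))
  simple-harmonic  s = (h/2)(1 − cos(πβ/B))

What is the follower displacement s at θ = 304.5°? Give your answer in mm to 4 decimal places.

seg 1 [0°–166.1°] uniform, h=19: full span → s += 19 → s = 19.0000
seg 2 [166.1°–186.5°] simple-harmonic, h=-10: full span → s += -10 → s = 9.0000
seg 3 [186.5°–360°] cycloidal, h=26: θ=304.5° here. β=118, B=173.5. 26·(0.6801 − sin(2π·0.6801)/(2π)) = 21.4285 → s = 30.4285

30.4285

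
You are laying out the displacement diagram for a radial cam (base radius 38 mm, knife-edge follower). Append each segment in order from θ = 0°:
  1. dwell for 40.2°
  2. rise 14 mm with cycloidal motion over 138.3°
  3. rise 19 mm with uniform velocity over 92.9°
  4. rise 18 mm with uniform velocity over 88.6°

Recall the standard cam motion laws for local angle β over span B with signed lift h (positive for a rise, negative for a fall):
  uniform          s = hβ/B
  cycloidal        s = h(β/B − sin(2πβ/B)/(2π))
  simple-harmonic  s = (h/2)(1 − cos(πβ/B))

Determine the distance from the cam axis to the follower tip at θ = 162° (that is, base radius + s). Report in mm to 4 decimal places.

seg 1 [0°–40.2°] dwell: s stays 0.0000
seg 2 [40.2°–178.5°] cycloidal, h=14: θ=162° here. β=121.8, B=138.3. 14·(0.8807 − sin(2π·0.8807)/(2π)) = 13.8479 → s = 13.8479
radial distance = base radius + s = 38 + 13.8479 = 51.8479

51.8479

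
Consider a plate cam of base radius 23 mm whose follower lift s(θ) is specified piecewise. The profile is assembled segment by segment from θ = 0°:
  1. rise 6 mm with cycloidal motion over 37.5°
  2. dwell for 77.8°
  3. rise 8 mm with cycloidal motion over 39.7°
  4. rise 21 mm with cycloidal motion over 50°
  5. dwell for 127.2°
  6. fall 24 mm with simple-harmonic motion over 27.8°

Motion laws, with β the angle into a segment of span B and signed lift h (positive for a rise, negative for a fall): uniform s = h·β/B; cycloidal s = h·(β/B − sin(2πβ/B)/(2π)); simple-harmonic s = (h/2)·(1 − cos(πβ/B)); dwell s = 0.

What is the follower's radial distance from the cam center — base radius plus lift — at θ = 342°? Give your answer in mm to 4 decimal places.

seg 1 [0°–37.5°] cycloidal, h=6: full span → s += 6 → s = 6.0000
seg 2 [37.5°–115.3°] dwell: s stays 6.0000
seg 3 [115.3°–155°] cycloidal, h=8: full span → s += 8 → s = 14.0000
seg 4 [155°–205°] cycloidal, h=21: full span → s += 21 → s = 35.0000
seg 5 [205°–332.2°] dwell: s stays 35.0000
seg 6 [332.2°–360°] simple-harmonic, h=-24: θ=342° here. β=9.8, B=27.8. -24/2·(1 − cos(π·0.3525)) = -6.6369 → s = 28.3631
radial distance = base radius + s = 23 + 28.3631 = 51.3631

51.3631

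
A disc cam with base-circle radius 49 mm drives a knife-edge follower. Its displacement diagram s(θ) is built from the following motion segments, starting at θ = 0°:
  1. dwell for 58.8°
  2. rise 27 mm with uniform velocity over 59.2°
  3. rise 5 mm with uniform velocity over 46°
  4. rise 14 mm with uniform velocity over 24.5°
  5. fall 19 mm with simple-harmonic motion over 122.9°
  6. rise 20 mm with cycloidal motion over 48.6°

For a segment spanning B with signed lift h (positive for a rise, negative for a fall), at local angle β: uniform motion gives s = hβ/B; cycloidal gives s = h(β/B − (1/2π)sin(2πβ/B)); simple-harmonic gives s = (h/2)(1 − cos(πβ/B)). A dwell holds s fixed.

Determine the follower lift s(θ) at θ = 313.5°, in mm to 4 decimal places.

seg 1 [0°–58.8°] dwell: s stays 0.0000
seg 2 [58.8°–118°] uniform, h=27: full span → s += 27 → s = 27.0000
seg 3 [118°–164°] uniform, h=5: full span → s += 5 → s = 32.0000
seg 4 [164°–188.5°] uniform, h=14: full span → s += 14 → s = 46.0000
seg 5 [188.5°–311.4°] simple-harmonic, h=-19: full span → s += -19 → s = 27.0000
seg 6 [311.4°–360°] cycloidal, h=20: θ=313.5° here. β=2.1, B=48.6. 20·(0.0432 − sin(2π·0.0432)/(2π)) = 0.0106 → s = 27.0106

27.0106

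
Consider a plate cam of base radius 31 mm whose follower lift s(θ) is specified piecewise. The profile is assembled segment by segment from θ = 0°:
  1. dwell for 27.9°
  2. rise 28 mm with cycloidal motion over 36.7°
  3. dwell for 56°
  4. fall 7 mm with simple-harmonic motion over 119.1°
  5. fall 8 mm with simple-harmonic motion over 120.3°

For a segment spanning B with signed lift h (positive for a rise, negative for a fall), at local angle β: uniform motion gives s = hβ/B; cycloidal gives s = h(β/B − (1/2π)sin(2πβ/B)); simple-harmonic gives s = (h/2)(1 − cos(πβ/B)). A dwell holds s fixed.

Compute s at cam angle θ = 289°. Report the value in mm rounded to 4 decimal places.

seg 1 [0°–27.9°] dwell: s stays 0.0000
seg 2 [27.9°–64.6°] cycloidal, h=28: full span → s += 28 → s = 28.0000
seg 3 [64.6°–120.6°] dwell: s stays 28.0000
seg 4 [120.6°–239.7°] simple-harmonic, h=-7: full span → s += -7 → s = 21.0000
seg 5 [239.7°–360°] simple-harmonic, h=-8: θ=289° here. β=49.3, B=120.3. -8/2·(1 − cos(π·0.4098)) = -2.8817 → s = 18.1183

18.1183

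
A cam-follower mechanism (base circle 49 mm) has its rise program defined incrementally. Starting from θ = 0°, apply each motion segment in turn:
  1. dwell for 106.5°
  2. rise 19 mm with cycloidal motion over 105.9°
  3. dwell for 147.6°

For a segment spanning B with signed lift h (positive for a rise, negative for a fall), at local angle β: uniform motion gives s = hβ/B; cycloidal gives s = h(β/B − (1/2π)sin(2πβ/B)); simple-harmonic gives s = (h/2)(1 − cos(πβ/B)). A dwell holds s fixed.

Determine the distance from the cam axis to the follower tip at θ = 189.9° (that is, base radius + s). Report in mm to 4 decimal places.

seg 1 [0°–106.5°] dwell: s stays 0.0000
seg 2 [106.5°–212.4°] cycloidal, h=19: θ=189.9° here. β=83.4, B=105.9. 19·(0.7875 − sin(2π·0.7875)/(2π)) = 17.9034 → s = 17.9034
radial distance = base radius + s = 49 + 17.9034 = 66.9034

66.9034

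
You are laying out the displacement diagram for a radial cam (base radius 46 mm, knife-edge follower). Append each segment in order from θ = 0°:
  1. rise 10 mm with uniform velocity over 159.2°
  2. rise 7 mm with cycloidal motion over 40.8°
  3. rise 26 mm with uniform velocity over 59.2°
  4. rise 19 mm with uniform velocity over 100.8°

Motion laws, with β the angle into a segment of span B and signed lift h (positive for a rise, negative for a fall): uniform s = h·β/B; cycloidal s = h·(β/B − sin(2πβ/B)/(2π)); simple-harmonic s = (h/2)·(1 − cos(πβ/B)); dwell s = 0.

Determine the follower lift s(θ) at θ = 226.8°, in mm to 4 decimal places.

seg 1 [0°–159.2°] uniform, h=10: full span → s += 10 → s = 10.0000
seg 2 [159.2°–200°] cycloidal, h=7: full span → s += 7 → s = 17.0000
seg 3 [200°–259.2°] uniform, h=26: θ=226.8° here. β=26.8, B=59.2. 26·26.8/59.2 = 11.7703 → s = 28.7703

28.7703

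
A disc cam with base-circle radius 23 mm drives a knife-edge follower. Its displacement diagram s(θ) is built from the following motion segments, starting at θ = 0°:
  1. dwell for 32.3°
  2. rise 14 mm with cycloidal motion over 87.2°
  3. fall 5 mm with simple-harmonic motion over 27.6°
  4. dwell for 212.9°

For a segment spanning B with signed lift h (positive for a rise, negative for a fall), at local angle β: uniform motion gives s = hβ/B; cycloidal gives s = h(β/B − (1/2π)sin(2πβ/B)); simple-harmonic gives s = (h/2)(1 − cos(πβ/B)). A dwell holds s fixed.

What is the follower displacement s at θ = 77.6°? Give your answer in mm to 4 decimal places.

seg 1 [0°–32.3°] dwell: s stays 0.0000
seg 2 [32.3°–119.5°] cycloidal, h=14: θ=77.6° here. β=45.3, B=87.2. 14·(0.5195 − sin(2π·0.5195)/(2π)) = 7.5452 → s = 7.5452

7.5452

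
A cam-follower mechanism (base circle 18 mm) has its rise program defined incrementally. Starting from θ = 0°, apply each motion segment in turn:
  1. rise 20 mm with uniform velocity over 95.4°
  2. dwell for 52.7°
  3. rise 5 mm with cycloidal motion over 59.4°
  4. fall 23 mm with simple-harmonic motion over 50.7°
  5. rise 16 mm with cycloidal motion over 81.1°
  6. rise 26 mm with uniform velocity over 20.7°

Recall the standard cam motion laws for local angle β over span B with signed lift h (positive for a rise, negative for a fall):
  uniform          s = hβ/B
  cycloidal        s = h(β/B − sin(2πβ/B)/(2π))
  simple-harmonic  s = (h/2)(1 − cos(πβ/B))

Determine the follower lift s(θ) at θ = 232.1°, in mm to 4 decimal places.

seg 1 [0°–95.4°] uniform, h=20: full span → s += 20 → s = 20.0000
seg 2 [95.4°–148.1°] dwell: s stays 20.0000
seg 3 [148.1°–207.5°] cycloidal, h=5: full span → s += 5 → s = 25.0000
seg 4 [207.5°–258.2°] simple-harmonic, h=-23: θ=232.1° here. β=24.6, B=50.7. -23/2·(1 − cos(π·0.4852)) = -10.9657 → s = 14.0343

14.0343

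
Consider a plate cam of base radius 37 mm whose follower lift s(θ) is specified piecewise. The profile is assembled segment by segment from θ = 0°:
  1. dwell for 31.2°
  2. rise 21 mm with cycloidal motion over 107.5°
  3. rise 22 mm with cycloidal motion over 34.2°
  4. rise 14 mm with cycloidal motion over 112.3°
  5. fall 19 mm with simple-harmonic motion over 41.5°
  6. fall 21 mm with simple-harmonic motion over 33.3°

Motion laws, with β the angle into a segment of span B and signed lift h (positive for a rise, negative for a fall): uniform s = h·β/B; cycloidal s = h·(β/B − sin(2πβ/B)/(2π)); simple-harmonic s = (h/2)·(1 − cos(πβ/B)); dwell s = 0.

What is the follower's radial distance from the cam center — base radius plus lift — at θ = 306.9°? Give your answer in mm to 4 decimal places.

seg 1 [0°–31.2°] dwell: s stays 0.0000
seg 2 [31.2°–138.7°] cycloidal, h=21: full span → s += 21 → s = 21.0000
seg 3 [138.7°–172.9°] cycloidal, h=22: full span → s += 22 → s = 43.0000
seg 4 [172.9°–285.2°] cycloidal, h=14: full span → s += 14 → s = 57.0000
seg 5 [285.2°–326.7°] simple-harmonic, h=-19: θ=306.9° here. β=21.7, B=41.5. -19/2·(1 − cos(π·0.5229)) = -10.1826 → s = 46.8174
radial distance = base radius + s = 37 + 46.8174 = 83.8174

83.8174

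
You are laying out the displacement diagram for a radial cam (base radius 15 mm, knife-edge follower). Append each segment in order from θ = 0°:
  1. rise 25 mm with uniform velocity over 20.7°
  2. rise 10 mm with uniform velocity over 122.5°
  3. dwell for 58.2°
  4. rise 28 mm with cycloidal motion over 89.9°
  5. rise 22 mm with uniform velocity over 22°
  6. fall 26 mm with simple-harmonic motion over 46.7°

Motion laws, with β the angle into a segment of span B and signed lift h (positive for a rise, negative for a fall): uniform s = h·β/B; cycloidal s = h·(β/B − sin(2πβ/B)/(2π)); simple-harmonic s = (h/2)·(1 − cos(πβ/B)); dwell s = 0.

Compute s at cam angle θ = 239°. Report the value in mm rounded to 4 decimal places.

seg 1 [0°–20.7°] uniform, h=25: full span → s += 25 → s = 25.0000
seg 2 [20.7°–143.2°] uniform, h=10: full span → s += 10 → s = 35.0000
seg 3 [143.2°–201.4°] dwell: s stays 35.0000
seg 4 [201.4°–291.3°] cycloidal, h=28: θ=239° here. β=37.6, B=89.9. 28·(0.4182 − sin(2π·0.4182)/(2π)) = 9.5209 → s = 44.5209

44.5209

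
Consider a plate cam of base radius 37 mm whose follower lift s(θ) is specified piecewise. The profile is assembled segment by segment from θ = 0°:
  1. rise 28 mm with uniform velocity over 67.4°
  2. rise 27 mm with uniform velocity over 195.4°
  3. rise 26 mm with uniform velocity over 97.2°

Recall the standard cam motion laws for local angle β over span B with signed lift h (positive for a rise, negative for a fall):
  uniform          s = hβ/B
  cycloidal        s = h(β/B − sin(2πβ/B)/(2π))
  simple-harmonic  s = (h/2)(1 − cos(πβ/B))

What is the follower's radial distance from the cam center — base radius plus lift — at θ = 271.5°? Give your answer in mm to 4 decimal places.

seg 1 [0°–67.4°] uniform, h=28: full span → s += 28 → s = 28.0000
seg 2 [67.4°–262.8°] uniform, h=27: full span → s += 27 → s = 55.0000
seg 3 [262.8°–360°] uniform, h=26: θ=271.5° here. β=8.7, B=97.2. 26·8.7/97.2 = 2.3272 → s = 57.3272
radial distance = base radius + s = 37 + 57.3272 = 94.3272

94.3272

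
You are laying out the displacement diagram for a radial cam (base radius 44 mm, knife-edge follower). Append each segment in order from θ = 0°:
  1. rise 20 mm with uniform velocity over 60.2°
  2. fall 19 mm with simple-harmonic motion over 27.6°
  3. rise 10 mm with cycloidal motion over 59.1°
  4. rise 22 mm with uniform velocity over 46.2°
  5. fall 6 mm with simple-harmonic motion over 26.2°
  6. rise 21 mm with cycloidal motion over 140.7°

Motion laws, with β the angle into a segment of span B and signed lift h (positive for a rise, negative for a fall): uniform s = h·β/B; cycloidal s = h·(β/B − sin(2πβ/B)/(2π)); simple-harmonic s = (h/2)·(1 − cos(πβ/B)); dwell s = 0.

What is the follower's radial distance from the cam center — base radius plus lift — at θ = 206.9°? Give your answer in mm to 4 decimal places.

seg 1 [0°–60.2°] uniform, h=20: full span → s += 20 → s = 20.0000
seg 2 [60.2°–87.8°] simple-harmonic, h=-19: full span → s += -19 → s = 1.0000
seg 3 [87.8°–146.9°] cycloidal, h=10: full span → s += 10 → s = 11.0000
seg 4 [146.9°–193.1°] uniform, h=22: full span → s += 22 → s = 33.0000
seg 5 [193.1°–219.3°] simple-harmonic, h=-6: θ=206.9° here. β=13.8, B=26.2. -6/2·(1 − cos(π·0.5267)) = -3.2515 → s = 29.7485
radial distance = base radius + s = 44 + 29.7485 = 73.7485

73.7485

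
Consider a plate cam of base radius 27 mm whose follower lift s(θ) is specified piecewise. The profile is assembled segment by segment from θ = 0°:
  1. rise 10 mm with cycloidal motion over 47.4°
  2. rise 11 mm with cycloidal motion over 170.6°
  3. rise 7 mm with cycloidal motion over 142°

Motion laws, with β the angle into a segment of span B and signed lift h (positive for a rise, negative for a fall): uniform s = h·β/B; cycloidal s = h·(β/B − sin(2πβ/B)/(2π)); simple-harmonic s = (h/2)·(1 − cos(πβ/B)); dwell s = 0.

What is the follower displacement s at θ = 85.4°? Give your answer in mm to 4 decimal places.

seg 1 [0°–47.4°] cycloidal, h=10: full span → s += 10 → s = 10.0000
seg 2 [47.4°–218°] cycloidal, h=11: θ=85.4° here. β=38, B=170.6. 11·(0.2227 − sin(2π·0.2227)/(2π)) = 0.7251 → s = 10.7251

10.7251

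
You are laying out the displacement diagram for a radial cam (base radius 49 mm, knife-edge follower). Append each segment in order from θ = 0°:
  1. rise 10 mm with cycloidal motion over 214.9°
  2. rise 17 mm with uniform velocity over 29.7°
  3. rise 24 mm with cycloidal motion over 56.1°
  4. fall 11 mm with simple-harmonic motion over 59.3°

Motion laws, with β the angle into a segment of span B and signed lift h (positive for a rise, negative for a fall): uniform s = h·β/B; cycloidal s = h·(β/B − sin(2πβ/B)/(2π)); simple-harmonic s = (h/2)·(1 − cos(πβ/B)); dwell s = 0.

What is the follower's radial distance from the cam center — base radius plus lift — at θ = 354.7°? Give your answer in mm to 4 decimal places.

seg 1 [0°–214.9°] cycloidal, h=10: full span → s += 10 → s = 10.0000
seg 2 [214.9°–244.6°] uniform, h=17: full span → s += 17 → s = 27.0000
seg 3 [244.6°–300.7°] cycloidal, h=24: full span → s += 24 → s = 51.0000
seg 4 [300.7°–360°] simple-harmonic, h=-11: θ=354.7° here. β=54, B=59.3. -11/2·(1 − cos(π·0.9106)) = -10.7846 → s = 40.2154
radial distance = base radius + s = 49 + 40.2154 = 89.2154

89.2154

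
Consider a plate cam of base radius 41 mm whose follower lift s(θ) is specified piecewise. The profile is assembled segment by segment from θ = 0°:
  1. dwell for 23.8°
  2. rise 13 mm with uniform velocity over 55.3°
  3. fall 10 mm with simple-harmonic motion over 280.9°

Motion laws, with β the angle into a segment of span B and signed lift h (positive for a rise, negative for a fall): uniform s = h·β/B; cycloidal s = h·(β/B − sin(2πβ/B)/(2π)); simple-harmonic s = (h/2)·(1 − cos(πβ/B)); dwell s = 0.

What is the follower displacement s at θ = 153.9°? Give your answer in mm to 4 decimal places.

seg 1 [0°–23.8°] dwell: s stays 0.0000
seg 2 [23.8°–79.1°] uniform, h=13: full span → s += 13 → s = 13.0000
seg 3 [79.1°–360°] simple-harmonic, h=-10: θ=153.9° here. β=74.8, B=280.9. -10/2·(1 − cos(π·0.2663)) = -1.6499 → s = 11.3501

11.3501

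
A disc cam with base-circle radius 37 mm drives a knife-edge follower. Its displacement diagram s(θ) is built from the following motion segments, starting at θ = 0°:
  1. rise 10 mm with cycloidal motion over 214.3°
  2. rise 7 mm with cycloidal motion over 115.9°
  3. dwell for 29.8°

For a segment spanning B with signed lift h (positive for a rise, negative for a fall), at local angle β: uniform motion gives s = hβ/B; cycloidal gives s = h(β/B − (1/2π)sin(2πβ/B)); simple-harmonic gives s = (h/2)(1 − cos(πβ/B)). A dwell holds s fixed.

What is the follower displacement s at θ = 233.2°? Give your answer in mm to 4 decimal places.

seg 1 [0°–214.3°] cycloidal, h=10: full span → s += 10 → s = 10.0000
seg 2 [214.3°–330.2°] cycloidal, h=7: θ=233.2° here. β=18.9, B=115.9. 7·(0.1631 − sin(2π·0.1631)/(2π)) = 0.1895 → s = 10.1895

10.1895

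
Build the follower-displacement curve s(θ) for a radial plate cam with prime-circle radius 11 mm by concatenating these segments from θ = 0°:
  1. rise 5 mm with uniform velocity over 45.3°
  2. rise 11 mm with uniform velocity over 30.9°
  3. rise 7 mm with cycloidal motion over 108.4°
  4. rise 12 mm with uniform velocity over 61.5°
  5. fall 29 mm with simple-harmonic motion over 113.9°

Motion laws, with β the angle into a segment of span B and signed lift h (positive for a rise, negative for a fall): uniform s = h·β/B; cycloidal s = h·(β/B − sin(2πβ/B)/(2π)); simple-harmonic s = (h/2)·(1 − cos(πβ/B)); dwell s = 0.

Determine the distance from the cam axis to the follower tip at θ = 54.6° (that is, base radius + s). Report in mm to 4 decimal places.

seg 1 [0°–45.3°] uniform, h=5: full span → s += 5 → s = 5.0000
seg 2 [45.3°–76.2°] uniform, h=11: θ=54.6° here. β=9.3, B=30.9. 11·9.3/30.9 = 3.3107 → s = 8.3107
radial distance = base radius + s = 11 + 8.3107 = 19.3107

19.3107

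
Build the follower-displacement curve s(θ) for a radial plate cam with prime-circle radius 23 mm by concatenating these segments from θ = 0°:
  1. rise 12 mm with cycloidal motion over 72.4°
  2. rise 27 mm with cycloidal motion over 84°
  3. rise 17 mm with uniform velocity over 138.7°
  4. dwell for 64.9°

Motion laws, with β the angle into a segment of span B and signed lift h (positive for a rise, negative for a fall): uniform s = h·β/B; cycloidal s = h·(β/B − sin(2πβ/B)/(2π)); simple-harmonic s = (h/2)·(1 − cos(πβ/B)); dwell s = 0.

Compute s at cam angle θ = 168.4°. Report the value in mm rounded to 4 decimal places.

seg 1 [0°–72.4°] cycloidal, h=12: full span → s += 12 → s = 12.0000
seg 2 [72.4°–156.4°] cycloidal, h=27: full span → s += 27 → s = 39.0000
seg 3 [156.4°–295.1°] uniform, h=17: θ=168.4° here. β=12, B=138.7. 17·12/138.7 = 1.4708 → s = 40.4708

40.4708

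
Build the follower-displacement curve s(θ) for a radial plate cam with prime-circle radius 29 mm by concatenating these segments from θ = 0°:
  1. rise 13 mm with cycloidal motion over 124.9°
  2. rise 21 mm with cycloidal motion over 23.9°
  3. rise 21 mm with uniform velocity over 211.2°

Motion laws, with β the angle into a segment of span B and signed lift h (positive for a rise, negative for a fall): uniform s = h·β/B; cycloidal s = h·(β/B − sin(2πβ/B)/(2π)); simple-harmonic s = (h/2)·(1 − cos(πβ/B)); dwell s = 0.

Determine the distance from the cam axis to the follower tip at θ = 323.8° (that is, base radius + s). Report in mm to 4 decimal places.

seg 1 [0°–124.9°] cycloidal, h=13: full span → s += 13 → s = 13.0000
seg 2 [124.9°–148.8°] cycloidal, h=21: full span → s += 21 → s = 34.0000
seg 3 [148.8°–360°] uniform, h=21: θ=323.8° here. β=175, B=211.2. 21·175/211.2 = 17.4006 → s = 51.4006
radial distance = base radius + s = 29 + 51.4006 = 80.4006

80.4006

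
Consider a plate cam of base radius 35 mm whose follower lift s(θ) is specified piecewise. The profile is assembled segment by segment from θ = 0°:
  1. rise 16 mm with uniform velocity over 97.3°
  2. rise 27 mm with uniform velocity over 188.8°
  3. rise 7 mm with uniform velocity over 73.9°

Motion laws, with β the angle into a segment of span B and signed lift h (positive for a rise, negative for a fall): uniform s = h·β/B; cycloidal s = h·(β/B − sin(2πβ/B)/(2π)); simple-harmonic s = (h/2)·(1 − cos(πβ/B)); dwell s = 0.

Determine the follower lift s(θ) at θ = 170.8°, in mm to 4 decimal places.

seg 1 [0°–97.3°] uniform, h=16: full span → s += 16 → s = 16.0000
seg 2 [97.3°–286.1°] uniform, h=27: θ=170.8° here. β=73.5, B=188.8. 27·73.5/188.8 = 10.5111 → s = 26.5111

26.5111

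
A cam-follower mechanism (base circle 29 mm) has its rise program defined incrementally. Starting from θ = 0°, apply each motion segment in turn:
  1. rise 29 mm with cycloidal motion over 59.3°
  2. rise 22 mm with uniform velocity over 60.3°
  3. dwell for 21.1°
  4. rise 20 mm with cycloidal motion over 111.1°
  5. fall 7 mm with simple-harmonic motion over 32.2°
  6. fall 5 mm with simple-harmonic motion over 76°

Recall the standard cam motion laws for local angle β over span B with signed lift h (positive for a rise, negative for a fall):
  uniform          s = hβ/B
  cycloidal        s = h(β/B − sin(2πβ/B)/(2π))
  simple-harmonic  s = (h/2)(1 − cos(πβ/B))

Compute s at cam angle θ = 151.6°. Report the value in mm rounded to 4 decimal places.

seg 1 [0°–59.3°] cycloidal, h=29: full span → s += 29 → s = 29.0000
seg 2 [59.3°–119.6°] uniform, h=22: full span → s += 22 → s = 51.0000
seg 3 [119.6°–140.7°] dwell: s stays 51.0000
seg 4 [140.7°–251.8°] cycloidal, h=20: θ=151.6° here. β=10.9, B=111.1. 20·(0.0981 − sin(2π·0.0981)/(2π)) = 0.1219 → s = 51.1219

51.1219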